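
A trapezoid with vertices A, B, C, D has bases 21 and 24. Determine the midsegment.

The midsegment of a trapezoid = (base1 + base2) / 2
midsegment = (21 + 24) / 2
midsegment = 45 / 2
midsegment = 45/2

45/2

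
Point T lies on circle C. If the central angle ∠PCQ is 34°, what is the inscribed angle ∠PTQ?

Inscribed angle = 34° / 2 = 17° (inscribed angle theorem).

17°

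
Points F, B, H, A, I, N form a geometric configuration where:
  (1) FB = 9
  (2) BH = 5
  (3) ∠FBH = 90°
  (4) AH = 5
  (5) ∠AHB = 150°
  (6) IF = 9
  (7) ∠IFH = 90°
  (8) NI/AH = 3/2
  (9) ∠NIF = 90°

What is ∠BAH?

Step 1: By the law of cosines on triangle AHB: AB² = 5² + 5² − 2·5·5·cos(150°) = 93.3, so AB ≈ 9.66.
Step 2: By the inverse law of cosines on triangle BAH: cos(∠BAH) = (9.66² + 5² − 5²) / (2·9.66·5) = 93.3/96.59 = 0.9659, so ∠BAH = 15°.

Therefore, the measure of angle ∠BAH = 15°.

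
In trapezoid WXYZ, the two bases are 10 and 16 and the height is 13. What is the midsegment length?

The midsegment of a trapezoid = (base1 + base2) / 2
midsegment = (10 + 16) / 2
midsegment = 26 / 2
midsegment = 13

13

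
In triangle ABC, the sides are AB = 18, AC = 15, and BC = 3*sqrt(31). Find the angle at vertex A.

By the inverse law of cosines: cos(A) = (AB² + AC² - BC²) / (2 × AB × AC)
cos(A) = (18² + 15² - (3*sqrt(31))²) / (2 × 18 × 15)
cos(A) = (324 + 225 - (279)) / 540
cos(A) = 1/2
A = arccos(1/2) = 60°

60°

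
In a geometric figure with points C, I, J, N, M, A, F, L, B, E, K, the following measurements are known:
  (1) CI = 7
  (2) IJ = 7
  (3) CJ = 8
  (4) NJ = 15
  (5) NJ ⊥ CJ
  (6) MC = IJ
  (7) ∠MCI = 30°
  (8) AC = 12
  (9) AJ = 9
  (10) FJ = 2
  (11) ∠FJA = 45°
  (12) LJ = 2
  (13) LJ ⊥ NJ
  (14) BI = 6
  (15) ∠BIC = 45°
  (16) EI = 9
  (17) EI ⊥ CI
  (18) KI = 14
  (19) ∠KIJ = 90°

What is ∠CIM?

From the given relations: MC = IJ = 7.
Step 1: By the law of cosines on triangle ICM: IM² = 7² + 7² − 2·7·7·cos(30°) = 13.13, so IM ≈ 3.62.
Step 2: By the inverse law of cosines on triangle CIM: cos(∠CIM) = (7² + 3.62² − 7²) / (2·7·3.62) = 13.13/50.73 = 0.2588, so ∠CIM = 75°.

Therefore, the measure of angle ∠CIM = 75°.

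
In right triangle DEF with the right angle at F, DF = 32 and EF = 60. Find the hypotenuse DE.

DE = sqrt(32^2 + 60^2) = sqrt(4624) = 68

68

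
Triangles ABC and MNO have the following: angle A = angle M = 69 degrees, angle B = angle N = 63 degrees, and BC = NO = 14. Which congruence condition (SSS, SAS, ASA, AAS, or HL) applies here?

The given information provides:
angle A = angle M = 69 degrees, angle B = angle N = 63 degrees, and BC = NO = 14
This matches the AAS congruence theorem.
Two pairs of corresponding angles and a non-included side are equal (Angle-Angle-Side).

AAS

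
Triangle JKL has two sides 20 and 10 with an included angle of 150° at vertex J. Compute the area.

Area = (1/2) * JK * JL * sin(J)
Area = (1/2) * 20 * 10 * sin(150°)
Area = (1/2) * 20 * 10 * 1/2
Area = 50

50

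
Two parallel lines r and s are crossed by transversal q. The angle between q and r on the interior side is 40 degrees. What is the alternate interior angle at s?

Alternate interior angles lie on opposite sides of the transversal, between the parallel lines.
By the alternate interior angle theorem, they are equal: 40 degrees.

40 degrees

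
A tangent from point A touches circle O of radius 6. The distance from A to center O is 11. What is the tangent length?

The tangent, radius, and line from the external point to the center form a right triangle.
The right angle is where the tangent meets the radius.
By the Pythagorean theorem: tangent² + 6² = 11²
tangent² = 121 - 36 = 85
tangent = sqrt(85)

sqrt(85)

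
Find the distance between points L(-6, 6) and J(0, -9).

The horizontal distance is |0 - -6| = 6 and the vertical distance is |-9 - 6| = 15.
By the Pythagorean theorem, d = sqrt(6^2 + 15^2) = sqrt(261) = 3*sqrt(29).

3*sqrt(29)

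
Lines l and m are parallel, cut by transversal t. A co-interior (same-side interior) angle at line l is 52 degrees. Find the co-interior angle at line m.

Co-interior angles sum to 180: 180 - 52 = 128 degrees.

128 degrees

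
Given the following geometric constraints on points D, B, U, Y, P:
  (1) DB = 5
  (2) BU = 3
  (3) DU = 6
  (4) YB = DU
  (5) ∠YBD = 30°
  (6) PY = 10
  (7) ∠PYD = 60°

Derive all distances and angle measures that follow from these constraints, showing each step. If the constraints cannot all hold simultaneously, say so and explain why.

The constraints are consistent.

From the given relations:
  YB = DU = 6

Step 1: From DB = 5, BY = 6, and ∠DBY = 30°, by the law of cosines:
  DY² = DB² + BY² - 2·DB·BY·cos(30°) = 25 + 36 - 51.96 = 9.038
  DY ≈ 3.01

Step 2: From DB = 5, DU = 6, BU = 3, by the inverse law of cosines:
  cos(∠BDU) = (DB² + DU² - BU²) / (2·DB·DU)
  ∠BDU = 29.93°

Step 3: From BD = 5, BU = 3, DU = 6, by the inverse law of cosines:
  cos(∠DBU) = (BD² + BU² - DU²) / (2·BD·BU)
  ∠DBU = 93.82°

Step 4: From UB = 3, UD = 6, BD = 5, by the inverse law of cosines:
  cos(∠BUD) = (UB² + UD² - BD²) / (2·UB·UD)
  ∠BUD = 56.25°

Step 5: From DY = 3.01, YP = 10, and ∠DYP = 60°, by the law of cosines:
  DP² = DY² + YP² - 2·DY·YP·cos(60°) = 9.038 + 100 - 30.06 = 78.97
  DP ≈ 8.89

Step 6: From DB = 5, DY = 3.01, BY = 6, by the inverse law of cosines:
  cos(∠BDY) = (DB² + DY² - BY²) / (2·DB·DY)
  ∠BDY = 93.74°

Step 7: From YB = 6, YD = 3.01, BD = 5, by the inverse law of cosines:
  cos(∠BYD) = (YB² + YD² - BD²) / (2·YB·YD)
  ∠BYD = 56.26°

Step 8: From DP = 8.89, DY = 3.01, PY = 10, by the inverse law of cosines:
  cos(∠PDY) = (DP² + DY² - PY²) / (2·DP·DY)
  ∠PDY = 102.96°

Step 9: From PD = 8.89, PY = 10, DY = 3.01, by the inverse law of cosines:
  cos(∠DPY) = (PD² + PY² - DY²) / (2·PD·PY)
  ∠DPY = 17.04°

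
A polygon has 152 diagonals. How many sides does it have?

Using d = n(n - 3)/2, we solve 152 = n(n - 3)/2.
So n(n - 3) = 304.
Testing n = 19: 19 * 16 = 304 = 304. Correct.
The polygon has 19 sides.

19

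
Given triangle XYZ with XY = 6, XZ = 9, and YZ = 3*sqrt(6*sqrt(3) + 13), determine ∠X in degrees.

When all three sides of a triangle are known, the law of cosines can be rearranged to find any angle.
cos(C) = (a² + b² - c²) / (2ab) gives cos(X) = -sqrt(3)/2.
Taking the inverse cosine: X = 150°.

150°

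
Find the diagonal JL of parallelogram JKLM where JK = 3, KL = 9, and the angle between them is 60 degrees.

Law of cosines: d^2 = 3^2 + 9^2 - 2(3)(9)cos(60°) = 63, so d = 3*sqrt(7).

3*sqrt(7)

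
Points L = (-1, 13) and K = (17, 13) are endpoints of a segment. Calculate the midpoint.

The midpoint is the point halfway along the segment.
Move half the horizontal distance: -1 + (17 - -1)/2 = -1 + 18/2 = 8
Move half the vertical distance: 13 + (13 - 13)/2 = 13 + 0/2 = 13
Midpoint = (8, 13)

(8, 13)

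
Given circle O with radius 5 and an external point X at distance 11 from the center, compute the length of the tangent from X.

tangent = √(d² - r²) = √(11² - 5²) = √(121 - 25) = √96 = 4*sqrt(6)

4*sqrt(6)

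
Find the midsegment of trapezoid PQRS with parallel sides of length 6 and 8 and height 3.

The midsegment (median) of a trapezoid connects the midpoints of the non-parallel sides.
Its length is the average of the two bases: (6 + 8) / 2 = 7.

7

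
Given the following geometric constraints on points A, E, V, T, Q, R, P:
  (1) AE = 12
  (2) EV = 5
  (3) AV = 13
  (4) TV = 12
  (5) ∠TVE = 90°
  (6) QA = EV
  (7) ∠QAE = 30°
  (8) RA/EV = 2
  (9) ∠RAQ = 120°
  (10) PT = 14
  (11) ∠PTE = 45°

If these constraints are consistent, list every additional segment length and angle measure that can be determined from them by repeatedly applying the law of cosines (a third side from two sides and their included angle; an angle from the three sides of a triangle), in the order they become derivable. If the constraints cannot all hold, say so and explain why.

The constraints are consistent. Derivable facts, in order:
After 1 step:
- EQ ≈ 8.07
- ET = 13
- QR = 5·√7
- ∠AEV = 90°
- ∠AVE = 67.38°
- ∠EAV = 22.62°
After 2 steps:
- EP ≈ 10.37
- ∠AEQ = 18.05°
- ∠AQE = 131.95°
- ∠AQR = 40.89°
- ∠ARQ = 19.11°
- ∠ETV = 22.62°
- ∠TEV = 67.38°
After 3 steps:
- ∠EPT = 62.39°
- ∠PET = 72.61°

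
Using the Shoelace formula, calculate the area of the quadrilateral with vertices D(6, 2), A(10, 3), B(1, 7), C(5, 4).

Using the Shoelace formula for a quadrilateral (vertices in order):
Area = (1/2)|sum of (x_i * y_(i+1) - x_(i+1) * y_i)|
Terms: (6*3 - 10*2) = -2, (10*7 - 1*3) = 67, (1*4 - 5*7) = -31, (5*2 - 6*4) = -14
Sum = 20
Area = (1/2)(20) = 10

10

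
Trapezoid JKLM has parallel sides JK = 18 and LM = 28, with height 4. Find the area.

Area = (18 + 28) * 4 / 2 = 184 / 2 = 92

92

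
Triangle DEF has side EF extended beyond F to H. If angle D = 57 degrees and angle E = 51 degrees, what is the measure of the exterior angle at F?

The interior angle at F is 180 - 57 - 51 = 72 degrees.
The exterior angle and interior angle at F are supplementary:
Exterior angle = 180 - 72 = 108 degrees.

108 degrees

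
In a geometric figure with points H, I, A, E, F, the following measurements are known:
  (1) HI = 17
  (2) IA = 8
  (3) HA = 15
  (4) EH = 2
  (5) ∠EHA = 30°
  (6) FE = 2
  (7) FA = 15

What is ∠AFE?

Step 1: By the law of cosines on triangle AHE: AE² = 15² + 2² − 2·15·2·cos(30°) = 177.04, so AE ≈ 13.31.
Step 2: By the inverse law of cosines on triangle AFE: cos(∠AFE) = (15² + 2² − 13.31²) / (2·15·2) = 51.96/60 = 0.866, so ∠AFE = 30°.

Therefore, the measure of angle ∠AFE = 30°.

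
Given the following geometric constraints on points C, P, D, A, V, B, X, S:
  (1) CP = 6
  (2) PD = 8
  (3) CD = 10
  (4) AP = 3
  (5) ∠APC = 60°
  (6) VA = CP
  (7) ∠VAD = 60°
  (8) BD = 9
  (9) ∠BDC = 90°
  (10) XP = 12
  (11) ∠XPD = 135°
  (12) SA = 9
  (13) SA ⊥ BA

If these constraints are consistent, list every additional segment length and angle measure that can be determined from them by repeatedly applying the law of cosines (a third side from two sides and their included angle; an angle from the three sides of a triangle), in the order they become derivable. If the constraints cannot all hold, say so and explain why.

The constraints are consistent. Derivable facts, in order:
After 1 step:
- CA = 3·√3
- CB = √181
- DX ≈ 18.54
- ∠CDP = 36.87°
- ∠CPD = 90°
- ∠DCP = 53.13°
After 2 steps:
- ∠ACP = 30°
- ∠BCD = 41.99°
- ∠CAP = 90°
- ∠CBD = 48.01°
- ∠DXP = 17.76°
- ∠PDX = 27.24°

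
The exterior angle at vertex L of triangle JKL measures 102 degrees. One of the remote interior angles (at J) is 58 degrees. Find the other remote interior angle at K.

The exterior angle theorem states that an exterior angle equals the sum of the two non-adjacent interior angles.
So 102 = 58 + angle K, which gives angle K = 102 - 58 = 44 degrees.

44 degrees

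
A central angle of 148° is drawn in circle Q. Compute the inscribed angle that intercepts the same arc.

Inscribed angle = 148° / 2 = 74° (inscribed angle theorem).

74°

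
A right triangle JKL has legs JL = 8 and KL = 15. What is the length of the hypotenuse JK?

By the Pythagorean theorem: JK^2 = JL^2 + KL^2
JK^2 = 8^2 + 15^2 = 64 + 225 = 289
JK = sqrt(289) = 17

17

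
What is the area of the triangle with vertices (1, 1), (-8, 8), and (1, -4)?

The Shoelace formula computes the area from vertex coordinates by summing cross products.
For vertices (1,1), (-8,8), (1,-4):
Signed sum = 1*8 - -8*1 + -8*-4 - 1*8 + 1*1 - 1*-4
= 16 + 24 + 5 = 45
Area = (1/2)|45| = 45/2.

45/2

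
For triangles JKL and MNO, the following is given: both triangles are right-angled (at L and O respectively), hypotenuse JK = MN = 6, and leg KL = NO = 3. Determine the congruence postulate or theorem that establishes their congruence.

The given information matches HL: The hypotenuse and one leg of two right triangles are equal (Hypotenuse-Leg).

HL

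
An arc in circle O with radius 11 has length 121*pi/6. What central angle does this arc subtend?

Arc length L = 2πr × θ/360, so θ = 360L / (2πr).
θ = 360 × 121*pi/6 / (2π × 11)
θ = 330°
θ = 330°

330°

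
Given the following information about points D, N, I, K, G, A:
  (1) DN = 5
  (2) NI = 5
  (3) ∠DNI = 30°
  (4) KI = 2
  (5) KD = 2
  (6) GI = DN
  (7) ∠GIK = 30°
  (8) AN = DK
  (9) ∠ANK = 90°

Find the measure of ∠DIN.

Step 1: By the law of cosines on triangle IND: ID² = 5² + 5² − 2·5·5·cos(30°) = 6.7, so ID ≈ 2.59.
Step 2: By the inverse law of cosines on triangle DIN: cos(∠DIN) = (2.59² + 5² − 5²) / (2·2.59·5) = 6.7/25.88 = 0.2588, so ∠DIN = 75°.

Therefore, the measure of angle ∠DIN = 75°.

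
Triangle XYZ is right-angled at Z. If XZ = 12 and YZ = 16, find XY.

In a right triangle, the square of the hypotenuse equals the sum of the squares of the two legs.
The legs are 12 and 16, so the hypotenuse = sqrt(144 + 256) = sqrt(400) = 20.

20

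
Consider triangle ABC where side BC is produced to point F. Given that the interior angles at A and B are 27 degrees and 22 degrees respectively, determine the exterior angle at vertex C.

Exterior angle = 27 + 22 = 49 degrees (exterior angle theorem).

49 degrees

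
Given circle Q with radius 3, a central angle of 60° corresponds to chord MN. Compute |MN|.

Chord = 2(3) sin(30°) = 3

3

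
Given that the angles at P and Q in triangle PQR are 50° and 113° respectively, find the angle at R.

angle R = 180 - 50 - 113 = 17 degrees.

17 degrees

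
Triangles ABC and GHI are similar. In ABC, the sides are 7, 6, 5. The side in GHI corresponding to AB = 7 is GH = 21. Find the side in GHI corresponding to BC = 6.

k = 21/7 = 3. HI = 3 * 6 = 18.

18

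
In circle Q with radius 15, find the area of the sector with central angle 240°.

Sector area = πr² × θ/360
= π × 15² × 2/3
= π × 225 × 2/3
= 150*pi

150*pi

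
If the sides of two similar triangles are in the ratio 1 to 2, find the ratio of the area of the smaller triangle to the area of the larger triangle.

The ratio of areas of similar triangles equals the square of the side ratio.
Side ratio = 1:2
Area ratio = (1/2)^2 = 1/4 = 1:4

1:4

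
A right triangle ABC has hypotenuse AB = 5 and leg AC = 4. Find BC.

By the Pythagorean theorem: BC^2 = AB^2 - AC^2
BC^2 = 5^2 - 4^2 = 25 - 16 = 9
BC = sqrt(9) = 3

3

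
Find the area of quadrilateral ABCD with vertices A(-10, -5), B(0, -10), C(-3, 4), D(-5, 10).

Using the Shoelace formula for a quadrilateral (vertices in order):
Area = (1/2)|sum of (x_i * y_(i+1) - x_(i+1) * y_i)|
Terms: (-10*-10 - 0*-5) = 100, (0*4 - -3*-10) = -30, (-3*10 - -5*4) = -10, (-5*-5 - -10*10) = 125
Sum = 185
Area = (1/2)(185) = 185/2

185/2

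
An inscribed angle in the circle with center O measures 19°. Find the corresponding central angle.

The inscribed angle theorem states that a central angle is always twice any inscribed angle that subtends the same arc.
Since the inscribed angle is 19°, the central angle = 2 × 19° = 38°.

38°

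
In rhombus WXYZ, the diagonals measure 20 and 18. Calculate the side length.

In a rhombus, the diagonals bisect each other perpendicularly, creating four congruent right triangles.
Each triangle has legs 10 (half of 20) and 9 (half of 18).
The hypotenuse of each right triangle is a side of the rhombus:
side = sqrt(10^2 + 9^2) = sqrt(181)

sqrt(181)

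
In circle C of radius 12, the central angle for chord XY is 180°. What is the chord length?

Chord = 2(12) sin(90°) = 24

24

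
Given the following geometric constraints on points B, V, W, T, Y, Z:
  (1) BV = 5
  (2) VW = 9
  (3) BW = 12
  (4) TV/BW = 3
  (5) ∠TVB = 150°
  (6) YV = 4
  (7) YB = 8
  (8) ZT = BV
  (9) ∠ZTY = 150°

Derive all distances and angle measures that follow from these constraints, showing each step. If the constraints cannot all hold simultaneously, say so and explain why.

The constraints are consistent.

From the given relations:
  TV = 3·BW = 3·12 = 36
  ZT = BV = 5

Step 1: From BV = 5, VT = 36, and ∠BVT = 150°, by the law of cosines:
  BT² = BV² + VT² - 2·BV·VT·cos(150°) = 25 + 1296 + 311.8 = 1633
  BT ≈ 40.41

Step 2: From BV = 5, BW = 12, VW = 9, by the inverse law of cosines:
  cos(∠VBW) = (BV² + BW² - VW²) / (2·BV·BW)
  ∠VBW = 42.83°

Step 3: From BV = 5, BY = 8, VY = 4, by the inverse law of cosines:
  cos(∠VBY) = (BV² + BY² - VY²) / (2·BV·BY)
  ∠VBY = 24.15°

Step 4: From VB = 5, VW = 9, BW = 12, by the inverse law of cosines:
  cos(∠BVW) = (VB² + VW² - BW²) / (2·VB·VW)
  ∠BVW = 114.97°

Step 5: From VB = 5, VY = 4, BY = 8, by the inverse law of cosines:
  cos(∠BVY) = (VB² + VY² - BY²) / (2·VB·VY)
  ∠BVY = 125.1°

Step 6: From WB = 12, WV = 9, BV = 5, by the inverse law of cosines:
  cos(∠BWV) = (WB² + WV² - BV²) / (2·WB·WV)
  ∠BWV = 22.19°

Step 7: From YB = 8, YV = 4, BV = 5, by the inverse law of cosines:
  cos(∠BYV) = (YB² + YV² - BV²) / (2·YB·YV)
  ∠BYV = 30.75°

Step 8: From BT = 40.41, BV = 5, TV = 36, by the inverse law of cosines:
  cos(∠TBV) = (BT² + BV² - TV²) / (2·BT·BV)
  ∠TBV = 26.45°

Step 9: From TB = 40.41, TV = 36, BV = 5, by the inverse law of cosines:
  cos(∠BTV) = (TB² + TV² - BV²) / (2·TB·TV)
  ∠BTV = 3.55°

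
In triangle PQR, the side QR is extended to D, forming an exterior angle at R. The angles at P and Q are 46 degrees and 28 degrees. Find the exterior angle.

Exterior angle = 46 + 28 = 74 degrees (exterior angle theorem).

74 degrees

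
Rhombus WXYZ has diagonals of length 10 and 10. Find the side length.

The diagonals of a rhombus bisect each other at right angles.
Half-diagonals: 10/2 = 5 and 10/2 = 5
side = sqrt(5^2 + 5^2)
side = sqrt(25 + 25)
side = sqrt(50) = 5*sqrt(2)

5*sqrt(2)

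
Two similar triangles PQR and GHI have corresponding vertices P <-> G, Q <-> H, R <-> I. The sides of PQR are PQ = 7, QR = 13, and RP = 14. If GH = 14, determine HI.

Since the triangles are similar, the ratio of corresponding sides is constant.
Scale factor k = GH / PQ = 14 / 7 = 2
HI = k * QR = 2 * 13 = 26

26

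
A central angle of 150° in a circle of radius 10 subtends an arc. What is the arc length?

Arc length = 2π(10)(5/12) = 25*pi/3

25*pi/3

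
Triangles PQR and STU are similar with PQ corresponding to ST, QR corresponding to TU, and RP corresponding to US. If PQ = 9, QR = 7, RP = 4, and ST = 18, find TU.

k = 18/9 = 2. TU = 2 * 7 = 14.

14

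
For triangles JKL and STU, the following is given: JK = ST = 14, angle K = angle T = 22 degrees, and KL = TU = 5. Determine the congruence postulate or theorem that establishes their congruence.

The given information provides:
JK = ST = 14, angle K = angle T = 22 degrees, and KL = TU = 5
This matches the SAS congruence theorem.
Two pairs of corresponding sides and the included angle are equal (Side-Angle-Side).

SAS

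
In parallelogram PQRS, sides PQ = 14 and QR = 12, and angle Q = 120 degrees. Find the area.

The area of a parallelogram equals the product of two adjacent sides times the sine of the included angle.
This is because the height equals 12 * sin(120°) = 6*sqrt(3).
Area = 14 * 6*sqrt(3) = 84*sqrt(3)

84*sqrt(3)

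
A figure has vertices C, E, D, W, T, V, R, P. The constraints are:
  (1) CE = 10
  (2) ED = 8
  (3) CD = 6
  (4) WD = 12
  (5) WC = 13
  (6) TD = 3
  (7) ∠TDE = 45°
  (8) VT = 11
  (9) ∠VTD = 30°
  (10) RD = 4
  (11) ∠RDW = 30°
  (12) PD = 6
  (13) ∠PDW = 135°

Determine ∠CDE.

Step 1: By the inverse law of cosines on triangle CDE: cos(∠CDE) = (6² + 8² − 10²) / (2·6·8) = 0/96 = 0, so ∠CDE = 90°.

Therefore, the measure of angle ∠CDE = 90°.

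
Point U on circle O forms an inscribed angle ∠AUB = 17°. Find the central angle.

By the inscribed angle theorem, the central angle is twice the inscribed angle.
Central angle = 2 × 17° = 34°

34°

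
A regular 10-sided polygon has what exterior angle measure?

Each exterior angle of a regular n-gon is 360 / n.
For n = 10: 360 / 10 = 36 degrees.

36 degrees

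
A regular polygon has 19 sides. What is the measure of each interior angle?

Each interior angle of a regular n-gon is (n - 2) * 180 / n.
For n = 19: (19 - 2) * 180 / 19 = 3060/19 = 3060/19 degrees.

3060/19 degrees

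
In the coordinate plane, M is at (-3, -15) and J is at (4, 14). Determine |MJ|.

d = sqrt((7)^2 + (29)^2) = sqrt(890)

sqrt(890)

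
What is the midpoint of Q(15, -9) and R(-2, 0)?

M = ((x₁ + x₂)/2, (y₁ + y₂)/2)
= ((15 + -2)/2, (-9 + 0)/2)
= (13/2, -9/2) = (13/2, -9/2)

(13/2, -9/2)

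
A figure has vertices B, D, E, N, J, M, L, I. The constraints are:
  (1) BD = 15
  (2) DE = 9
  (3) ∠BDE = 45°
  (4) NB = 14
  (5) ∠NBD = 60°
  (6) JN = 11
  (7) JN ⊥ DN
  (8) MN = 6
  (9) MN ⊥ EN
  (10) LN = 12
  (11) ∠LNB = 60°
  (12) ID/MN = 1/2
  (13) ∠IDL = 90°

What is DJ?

Step 1: By the law of cosines on triangle DBN: DN² = 15² + 14² − 2·15·14·cos(60°) = 211, so DN ≈ 14.53.
Step 2: By the law of cosines on triangle DNJ: DJ² = 14.53² + 11² − 2·14.53·11·cos(90°) = 332, so DJ = 2·√83.

Therefore, the length of DJ = 2·√83.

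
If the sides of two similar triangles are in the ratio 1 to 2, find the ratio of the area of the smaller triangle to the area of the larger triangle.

Area ratio = (side ratio)^2 = (1/2)^2 = 1:4.

1:4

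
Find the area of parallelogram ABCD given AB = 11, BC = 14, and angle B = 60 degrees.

Area = a * b * sin(theta)
Area = 11 * 14 * sin(60 degrees)
Area = 154 * sqrt(3)/2
Area = 77*sqrt(3)

77*sqrt(3)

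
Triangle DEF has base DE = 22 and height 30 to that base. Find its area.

Area = (1/2)(22)(30) = 330

330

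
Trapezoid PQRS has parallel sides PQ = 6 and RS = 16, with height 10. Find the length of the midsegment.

The midsegment (median) of a trapezoid connects the midpoints of the non-parallel sides.
Its length is the average of the two bases: (6 + 16) / 2 = 11.

11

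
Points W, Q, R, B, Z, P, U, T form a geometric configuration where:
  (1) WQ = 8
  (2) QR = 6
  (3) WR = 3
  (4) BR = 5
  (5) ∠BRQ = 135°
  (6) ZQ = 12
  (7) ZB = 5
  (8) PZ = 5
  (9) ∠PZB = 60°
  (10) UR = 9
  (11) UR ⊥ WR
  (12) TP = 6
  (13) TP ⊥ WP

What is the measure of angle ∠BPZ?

Step 1: By the law of cosines on triangle PZB: PB² = 5² + 5² − 2·5·5·cos(60°) = 25, so PB = 5.
Step 2: By the inverse law of cosines on triangle BPZ: cos(∠BPZ) = (5² + 5² − 5²) / (2·5·5) = 25/50 = 0.5, so ∠BPZ = 60°.

Therefore, the measure of angle ∠BPZ = 60°.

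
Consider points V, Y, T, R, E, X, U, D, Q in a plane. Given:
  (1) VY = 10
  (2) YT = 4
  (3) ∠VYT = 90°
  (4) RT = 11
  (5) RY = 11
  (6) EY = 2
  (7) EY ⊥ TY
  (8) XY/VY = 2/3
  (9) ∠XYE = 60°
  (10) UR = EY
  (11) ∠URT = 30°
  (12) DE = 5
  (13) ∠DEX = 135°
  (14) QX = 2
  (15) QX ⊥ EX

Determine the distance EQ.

From the given relations: XY = 2/3·VY = 2/3·10 ≈ 6.67.
Step 1: By the law of cosines on triangle EYX: EX² = 2² + 6.67² − 2·2·6.67·cos(60°) = 35.11, so EX ≈ 5.93.
Step 2: By the law of cosines on triangle EXQ: EQ² = 5.93² + 2² − 2·5.93·2·cos(90°) = 39.11, so EQ = 4/3·√22.

Therefore, the length of EQ = 4/3·√22.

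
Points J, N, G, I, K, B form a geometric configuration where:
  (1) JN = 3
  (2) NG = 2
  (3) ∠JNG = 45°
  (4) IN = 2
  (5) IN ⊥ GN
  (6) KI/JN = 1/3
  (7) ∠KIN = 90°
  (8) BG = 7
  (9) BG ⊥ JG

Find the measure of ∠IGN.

Step 1: By the law of cosines on triangle GNI: GI² = 2² + 2² − 2·2·2·cos(90°) = 8, so GI = 2·√2.
Step 2: By the inverse law of cosines on triangle IGN: cos(∠IGN) = ((2·√2)² + 2² − 2²) / (2·2·√2·2) = 8/11.31 = 0.7071, so ∠IGN = 45°.

Therefore, the measure of angle ∠IGN = 45°.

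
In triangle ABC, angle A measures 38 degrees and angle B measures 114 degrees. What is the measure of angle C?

Let angle C = x. Then 38 + 114 + x = 180.
x = 180 - 152 = 28 degrees.

28 degrees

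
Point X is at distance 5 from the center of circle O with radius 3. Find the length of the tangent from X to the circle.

The tangent, radius, and line from the external point to the center form a right triangle.
The right angle is where the tangent meets the radius.
By the Pythagorean theorem: tangent² + 3² = 5²
tangent² = 25 - 9 = 16
tangent = 4

4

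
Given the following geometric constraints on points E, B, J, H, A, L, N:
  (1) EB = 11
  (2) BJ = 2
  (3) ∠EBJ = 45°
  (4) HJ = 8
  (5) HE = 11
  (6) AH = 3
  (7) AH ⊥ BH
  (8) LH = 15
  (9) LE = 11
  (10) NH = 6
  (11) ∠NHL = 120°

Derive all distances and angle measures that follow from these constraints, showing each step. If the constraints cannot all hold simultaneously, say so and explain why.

The constraints are consistent.

Step 1: From EB = 11, BJ = 2, and ∠EBJ = 45°, by the law of cosines:
  EJ² = EB² + BJ² - 2·EB·BJ·cos(45°) = 121 + 4 - 31.11 = 93.89
  EJ ≈ 9.69

Step 2: From LH = 15, HN = 6, and ∠LHN = 120°, by the law of cosines:
  LN² = LH² + HN² - 2·LH·HN·cos(120°) = 225 + 36 + 90 = 351
  LN = 3·√39

Step 3: From EH = 11, EL = 11, HL = 15, by the inverse law of cosines:
  cos(∠HEL) = (EH² + EL² - HL²) / (2·EH·EL)
  ∠HEL = 85.97°

Step 4: From HE = 11, HL = 15, EL = 11, by the inverse law of cosines:
  cos(∠EHL) = (HE² + HL² - EL²) / (2·HE·HL)
  ∠EHL = 47.01°

Step 5: From LE = 11, LH = 15, EH = 11, by the inverse law of cosines:
  cos(∠ELH) = (LE² + LH² - EH²) / (2·LE·LH)
  ∠ELH = 47.01°

Step 6: From EB = 11, EJ = 9.69, BJ = 2, by the inverse law of cosines:
  cos(∠BEJ) = (EB² + EJ² - BJ²) / (2·EB·EJ)
  ∠BEJ = 8.39°

Step 7: From EH = 11, EJ = 9.69, HJ = 8, by the inverse law of cosines:
  cos(∠HEJ) = (EH² + EJ² - HJ²) / (2·EH·EJ)
  ∠HEJ = 44.94°

Step 8: From JB = 2, JE = 9.69, BE = 11, by the inverse law of cosines:
  cos(∠BJE) = (JB² + JE² - BE²) / (2·JB·JE)
  ∠BJE = 126.61°

Step 9: From JE = 9.69, JH = 8, EH = 11, by the inverse law of cosines:
  cos(∠EJH) = (JE² + JH² - EH²) / (2·JE·JH)
  ∠EJH = 76.24°

Step 10: From HE = 11, HJ = 8, EJ = 9.69, by the inverse law of cosines:
  cos(∠EHJ) = (HE² + HJ² - EJ²) / (2·HE·HJ)
  ∠EHJ = 58.82°

Step 11: From LH = 15, LN = 3·√39, HN = 6, by the inverse law of cosines:
  cos(∠HLN) = (LH² + LN² - HN²) / (2·LH·LN)
  ∠HLN = 16.1°

Step 12: From NH = 6, NL = 3·√39, HL = 15, by the inverse law of cosines:
  cos(∠HNL) = (NH² + NL² - HL²) / (2·NH·NL)
  ∠HNL = 43.9°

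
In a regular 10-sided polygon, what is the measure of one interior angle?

Each interior angle of a regular n-gon is (n - 2) * 180 / n.
For n = 10: (10 - 2) * 180 / 10 = 1440/10 = 144 degrees.

144 degrees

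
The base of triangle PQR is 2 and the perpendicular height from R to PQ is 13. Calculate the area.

A triangle's area is half the area of a rectangle with the same base and height.
Area = (1/2) * 2 * 13 = 13.

13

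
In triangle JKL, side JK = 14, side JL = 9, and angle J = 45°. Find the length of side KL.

By the law of cosines: KL^2 = JK^2 + JL^2 - 2*JK*JL*cos(J)
KL^2 = 14^2 + 9^2 - 2*14*9*cos(45°)
KL^2 = 196 + 81 - 252*(sqrt(2)/2)
KL^2 = 277 - 126*sqrt(2)
KL = sqrt(277 - 126*sqrt(2))

sqrt(277 - 126*sqrt(2))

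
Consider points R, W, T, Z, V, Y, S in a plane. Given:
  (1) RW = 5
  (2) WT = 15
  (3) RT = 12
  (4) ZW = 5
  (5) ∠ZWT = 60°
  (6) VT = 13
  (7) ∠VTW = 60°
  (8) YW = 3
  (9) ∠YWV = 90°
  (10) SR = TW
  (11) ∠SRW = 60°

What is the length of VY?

Step 1: By the law of cosines on triangle VTW: VW² = 13² + 15² − 2·13·15·cos(60°) = 199, so VW = √199.
Step 2: By the law of cosines on triangle VWY: VY² = √199² + 3² − 2·√199·3·cos(90°) = 208, so VY = 4·√13.

Therefore, the length of VY = 4·√13.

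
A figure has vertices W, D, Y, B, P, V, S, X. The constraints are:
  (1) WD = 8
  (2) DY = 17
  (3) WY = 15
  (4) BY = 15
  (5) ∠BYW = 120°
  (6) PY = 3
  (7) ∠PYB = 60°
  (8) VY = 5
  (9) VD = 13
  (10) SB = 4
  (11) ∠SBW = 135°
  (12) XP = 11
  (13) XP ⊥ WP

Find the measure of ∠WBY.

Step 1: By the law of cosines on triangle BYW: BW² = 15² + 15² − 2·15·15·cos(120°) = 675, so BW = 15·√3.
Step 2: By the inverse law of cosines on triangle WBY: cos(∠WBY) = ((15·√3)² + 15² − 15²) / (2·15·√3·15) = 675/779.42 = 0.866, so ∠WBY = 30°.

Therefore, the measure of angle ∠WBY = 30°.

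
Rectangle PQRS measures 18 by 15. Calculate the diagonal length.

Using the Pythagorean theorem:
d² = 18² + 15² = 324 + 225 = 549
d = sqrt(549) = 3*sqrt(61)

3*sqrt(61)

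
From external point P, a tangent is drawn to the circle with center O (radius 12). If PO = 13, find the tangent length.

Let T be the point of tangency. Then OT ⊥ PT (radius ⊥ tangent).
In right triangle OTP: OP² = OT² + PT²
13² = 12² + PT²
PT² = 25, PT = 5

5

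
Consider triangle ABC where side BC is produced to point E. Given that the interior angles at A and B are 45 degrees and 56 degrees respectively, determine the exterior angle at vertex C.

Exterior angle = 45 + 56 = 101 degrees (exterior angle theorem).

101 degrees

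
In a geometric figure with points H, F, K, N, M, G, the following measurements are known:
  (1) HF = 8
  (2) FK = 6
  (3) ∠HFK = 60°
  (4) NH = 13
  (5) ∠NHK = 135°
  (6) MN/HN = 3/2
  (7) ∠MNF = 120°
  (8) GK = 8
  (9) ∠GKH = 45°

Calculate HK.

Step 1: By the law of cosines on triangle HFK: HK² = 8² + 6² − 2·8·6·cos(60°) = 52, so HK = 2·√13.

Therefore, the length of HK = 2·√13.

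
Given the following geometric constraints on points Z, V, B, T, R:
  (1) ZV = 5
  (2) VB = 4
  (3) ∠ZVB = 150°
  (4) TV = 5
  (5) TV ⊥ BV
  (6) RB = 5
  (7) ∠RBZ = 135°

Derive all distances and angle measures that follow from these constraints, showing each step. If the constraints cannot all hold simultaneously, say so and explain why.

The constraints are consistent.

Step 1: From ZV = 5, VB = 4, and ∠ZVB = 150°, by the law of cosines:
  ZB² = ZV² + VB² - 2·ZV·VB·cos(150°) = 25 + 16 + 34.64 = 75.64
  ZB ≈ 8.7

Step 2: From BV = 4, VT = 5, and ∠BVT = 90°, by the law of cosines:
  BT² = BV² + VT² - 2·BV·VT·cos(90°) = 16 + 25 - 0 = 41
  BT = √41

Step 3: From ZB = 8.7, BR = 5, and ∠ZBR = 135°, by the law of cosines:
  ZR² = ZB² + BR² - 2·ZB·BR·cos(135°) = 75.64 + 25 + 61.5 = 162.1
  ZR ≈ 12.73

Step 4: From ZB = 8.7, ZV = 5, BV = 4, by the inverse law of cosines:
  cos(∠BZV) = (ZB² + ZV² - BV²) / (2·ZB·ZV)
  ∠BZV = 13.29°

Step 5: From BT = √41, BV = 4, TV = 5, by the inverse law of cosines:
  cos(∠TBV) = (BT² + BV² - TV²) / (2·BT·BV)
  ∠TBV = 51.34°

Step 6: From BV = 4, BZ = 8.7, VZ = 5, by the inverse law of cosines:
  cos(∠VBZ) = (BV² + BZ² - VZ²) / (2·BV·BZ)
  ∠VBZ = 16.71°

Step 7: From TB = √41, TV = 5, BV = 4, by the inverse law of cosines:
  cos(∠BTV) = (TB² + TV² - BV²) / (2·TB·TV)
  ∠BTV = 38.66°

Step 8: From ZB = 8.7, ZR = 12.73, BR = 5, by the inverse law of cosines:
  cos(∠BZR) = (ZB² + ZR² - BR²) / (2·ZB·ZR)
  ∠BZR = 16.12°

Step 9: From RB = 5, RZ = 12.73, BZ = 8.7, by the inverse law of cosines:
  cos(∠BRZ) = (RB² + RZ² - BZ²) / (2·RB·RZ)
  ∠BRZ = 28.88°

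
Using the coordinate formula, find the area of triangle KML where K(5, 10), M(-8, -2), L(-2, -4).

Using the Shoelace formula for a triangle:
Area = (1/2)|x0(y1 - y2) + x1(y2 - y0) + x2(y0 - y1)|
Area = (1/2)|5(-2 - -4) + -8(-4 - 10) + -2(10 - -2)|
Area = (1/2)|10 + 112 + -24|
Area = (1/2)|98|
Area = (1/2)(98)
Area = 49

49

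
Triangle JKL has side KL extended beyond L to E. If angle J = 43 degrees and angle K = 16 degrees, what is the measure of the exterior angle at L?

The interior angle at L is 180 - 43 - 16 = 121 degrees.
The exterior angle and interior angle at L are supplementary:
Exterior angle = 180 - 121 = 59 degrees.

59 degrees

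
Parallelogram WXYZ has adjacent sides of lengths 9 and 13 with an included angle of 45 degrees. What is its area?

The area of a parallelogram equals the product of two adjacent sides times the sine of the included angle.
This is because the height equals 13 * sin(45°) = 13*sqrt(2)/2.
Area = 9 * 13*sqrt(2)/2 = 117*sqrt(2)/2

117*sqrt(2)/2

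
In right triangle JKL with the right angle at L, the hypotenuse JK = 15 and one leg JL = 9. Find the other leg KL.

KL = sqrt(15^2 - 9^2) = sqrt(144) = 12

12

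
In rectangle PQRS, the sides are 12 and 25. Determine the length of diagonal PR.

d = sqrt(12^2 + 25^2) = sqrt(769)

sqrt(769)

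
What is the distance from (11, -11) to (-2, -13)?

d = sqrt((-13)^2 + (-2)^2) = sqrt(173)

sqrt(173)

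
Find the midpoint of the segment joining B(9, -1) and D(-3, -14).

M = ((x₁ + x₂)/2, (y₁ + y₂)/2)
= ((9 + -3)/2, (-1 + -14)/2)
= (6/2, -15/2) = (3, -15/2)

(3, -15/2)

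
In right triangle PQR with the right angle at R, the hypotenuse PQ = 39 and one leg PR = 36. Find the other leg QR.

By the Pythagorean theorem: QR^2 = PQ^2 - PR^2
QR^2 = 39^2 - 36^2 = 1521 - 1296 = 225
QR = sqrt(225) = 15

15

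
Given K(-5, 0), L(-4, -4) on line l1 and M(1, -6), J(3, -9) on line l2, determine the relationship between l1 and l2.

Slope of line 1: m1 = (-4 - 0)/(-4 - -5) = -4/1 = -4
Slope of line 2: m2 = (-9 - -6)/(3 - 1) = -3/2 = -3/2
m1 != m2 and m1*m2 = 6 != -1. Neither.

Neither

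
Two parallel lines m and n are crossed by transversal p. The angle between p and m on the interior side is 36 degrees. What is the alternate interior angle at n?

Alternate interior angles lie on opposite sides of the transversal, between the parallel lines.
By the alternate interior angle theorem, they are equal: 36 degrees.

36 degrees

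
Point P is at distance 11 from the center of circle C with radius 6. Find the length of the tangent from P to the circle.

Let T be the point of tangency. Then CT ⊥ PT (radius ⊥ tangent).
In right triangle CTP: CP² = CT² + PT²
11² = 6² + PT²
PT² = 85, PT = sqrt(85)

sqrt(85)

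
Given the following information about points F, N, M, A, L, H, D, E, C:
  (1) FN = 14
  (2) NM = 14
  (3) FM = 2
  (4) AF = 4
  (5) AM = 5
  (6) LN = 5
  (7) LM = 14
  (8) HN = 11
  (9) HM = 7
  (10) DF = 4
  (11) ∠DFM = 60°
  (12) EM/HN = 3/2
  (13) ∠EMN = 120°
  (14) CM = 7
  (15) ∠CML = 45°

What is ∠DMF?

Step 1: By the law of cosines on triangle MFD: MD² = 2² + 4² − 2·2·4·cos(60°) = 12, so MD = 2·√3.
Step 2: By the inverse law of cosines on triangle DMF: cos(∠DMF) = ((2·√3)² + 2² − 4²) / (2·2·√3·2) = 0/13.86 = 0, so ∠DMF = 90°.

Therefore, the measure of angle ∠DMF = 90°.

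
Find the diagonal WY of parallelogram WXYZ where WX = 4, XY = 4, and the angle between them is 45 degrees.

Using the law of cosines:
d^2 = 4^2 + 4^2 - 2(4)(4)cos(45 degrees)
d^2 = 16 + 16 - 32*sqrt(2)/2
d^2 = 32 - 16*sqrt(2)
d = 4*sqrt(2 - sqrt(2))

4*sqrt(2 - sqrt(2))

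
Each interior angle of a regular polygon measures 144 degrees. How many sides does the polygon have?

Exterior angle = 180 - 144 = 36. n = 360 / 36 = 10.

10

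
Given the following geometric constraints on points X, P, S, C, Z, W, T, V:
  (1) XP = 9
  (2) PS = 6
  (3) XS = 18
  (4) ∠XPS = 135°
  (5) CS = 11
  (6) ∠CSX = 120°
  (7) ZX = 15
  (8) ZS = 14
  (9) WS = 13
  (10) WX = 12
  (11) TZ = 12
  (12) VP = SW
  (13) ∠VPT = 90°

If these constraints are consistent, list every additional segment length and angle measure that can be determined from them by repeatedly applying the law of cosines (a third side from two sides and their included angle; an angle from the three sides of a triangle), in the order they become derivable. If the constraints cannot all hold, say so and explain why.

These constraints are not satisfiable: by the triangle inequality in triangle PXS, (1) XP = 9 and (2) PS = 6 force XS ≤ 9 + 6 = 15, but (3) says XS = 18. No planar figure meets all of them, so nothing further can be derived.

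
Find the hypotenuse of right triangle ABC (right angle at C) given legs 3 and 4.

In a right triangle, the square of the hypotenuse equals the sum of the squares of the two legs.
The legs are 3 and 4, so the hypotenuse = sqrt(9 + 16) = sqrt(25) = 5.

5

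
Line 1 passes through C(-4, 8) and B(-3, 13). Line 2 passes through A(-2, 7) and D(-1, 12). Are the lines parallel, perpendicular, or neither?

Slope of line 1: m1 = (13 - 8)/(-3 - -4) = 5/1 = 5
Slope of line 2: m2 = (12 - 7)/(-1 - -2) = 5/1 = 5
Since m1 = m2 = 5, the lines are parallel.

Parallel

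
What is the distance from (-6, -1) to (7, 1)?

d = sqrt((7 - -6)^2 + (1 - -1)^2)
d = sqrt(13^2 + 2^2)
d = sqrt(169 + 4)
d = sqrt(173)

sqrt(173)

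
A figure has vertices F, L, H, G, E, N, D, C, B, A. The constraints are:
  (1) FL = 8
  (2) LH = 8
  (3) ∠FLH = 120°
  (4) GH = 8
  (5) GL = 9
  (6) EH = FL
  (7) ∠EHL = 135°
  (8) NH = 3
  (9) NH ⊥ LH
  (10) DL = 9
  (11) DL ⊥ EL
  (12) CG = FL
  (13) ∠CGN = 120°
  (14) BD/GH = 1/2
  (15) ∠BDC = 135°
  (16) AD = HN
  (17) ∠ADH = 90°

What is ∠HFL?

Step 1: By the law of cosines on triangle FLH: FH² = 8² + 8² − 2·8·8·cos(120°) = 192, so FH = 8·√3.
Step 2: By the inverse law of cosines on triangle HFL: cos(∠HFL) = ((8·√3)² + 8² − 8²) / (2·8·√3·8) = 192/221.7 = 0.866, so ∠HFL = 30°.

Therefore, the measure of angle ∠HFL = 30°.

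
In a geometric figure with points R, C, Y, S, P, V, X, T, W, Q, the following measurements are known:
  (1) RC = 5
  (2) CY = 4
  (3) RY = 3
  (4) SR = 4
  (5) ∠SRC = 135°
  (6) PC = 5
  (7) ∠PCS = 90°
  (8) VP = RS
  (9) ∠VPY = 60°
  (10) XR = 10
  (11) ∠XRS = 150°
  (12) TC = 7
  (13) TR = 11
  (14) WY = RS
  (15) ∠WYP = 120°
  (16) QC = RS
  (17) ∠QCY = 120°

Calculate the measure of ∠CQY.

From the given relations: QC = RS = 4.
Step 1: By the law of cosines on triangle QCY: QY² = 4² + 4² − 2·4·4·cos(120°) = 48, so QY = 4·√3.
Step 2: By the inverse law of cosines on triangle CQY: cos(∠CQY) = (4² + (4·√3)² − 4²) / (2·4·4·√3) = 48/55.43 = 0.866, so ∠CQY = 30°.

Therefore, the measure of angle ∠CQY = 30°.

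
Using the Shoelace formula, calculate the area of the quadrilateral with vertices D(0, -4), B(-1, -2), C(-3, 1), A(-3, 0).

The Shoelace formula works by pairing each vertex with the next (cycling back to the first).
For each pair, compute x_i*y_(i+1) - x_(i+1)*y_i:
  (0*-2 - -1*-4) = -4
  (-1*1 - -3*-2) = -7
  (-3*0 - -3*1) = 3
  (-3*-4 - 0*0) = 12
Taking half the absolute value of the total: Area = (1/2)(4) = 2.

2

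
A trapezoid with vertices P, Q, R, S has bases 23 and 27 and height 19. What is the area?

Area of a trapezoid = (base1 + base2) * height / 2
Area = (23 + 27) * 19 / 2
Area = 50 * 19 / 2
Area = 950 / 2
Area = 475

475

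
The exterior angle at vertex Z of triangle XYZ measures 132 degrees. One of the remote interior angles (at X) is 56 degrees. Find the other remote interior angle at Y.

angle Y = 132 - 56 = 76 degrees (exterior angle theorem).

76 degrees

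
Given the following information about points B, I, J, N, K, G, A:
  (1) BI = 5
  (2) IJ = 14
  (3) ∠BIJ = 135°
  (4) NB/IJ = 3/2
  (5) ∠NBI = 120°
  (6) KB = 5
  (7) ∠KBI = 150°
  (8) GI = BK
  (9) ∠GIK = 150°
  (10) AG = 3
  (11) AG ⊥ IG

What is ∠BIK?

Step 1: By the law of cosines on triangle IBK: IK² = 5² + 5² − 2·5·5·cos(150°) = 93.3, so IK ≈ 9.66.
Step 2: By the inverse law of cosines on triangle BIK: cos(∠BIK) = (5² + 9.66² − 5²) / (2·5·9.66) = 93.3/96.59 = 0.9659, so ∠BIK = 15°.

Therefore, the measure of angle ∠BIK = 15°.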